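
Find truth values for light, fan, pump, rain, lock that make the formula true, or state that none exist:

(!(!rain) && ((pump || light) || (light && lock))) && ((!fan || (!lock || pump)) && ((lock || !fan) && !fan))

light = True, fan = False, pump = True, rain = True, lock = True

  !(!rain) && ((pump || light) || (light && lock)) = True
    !(!rain) = True
      !rain = False
    (pump || light) || (light && lock) = True
      pump || light = True
      light && lock = True
  (!fan || (!lock || pump)) && ((lock || !fan) && !fan) = True
    !fan || (!lock || pump) = True
      !fan = True
      !lock || pump = True
        !lock = False
    (lock || !fan) && !fan = True
      lock || !fan = True
        !fan = True
      !fan = True
Both conjuncts True, so the formula holds.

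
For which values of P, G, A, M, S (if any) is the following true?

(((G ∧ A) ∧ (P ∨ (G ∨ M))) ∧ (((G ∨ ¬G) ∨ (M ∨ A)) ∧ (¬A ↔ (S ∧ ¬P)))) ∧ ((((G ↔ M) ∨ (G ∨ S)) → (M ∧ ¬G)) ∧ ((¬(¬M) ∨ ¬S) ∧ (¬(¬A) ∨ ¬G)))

No satisfying assignment exists.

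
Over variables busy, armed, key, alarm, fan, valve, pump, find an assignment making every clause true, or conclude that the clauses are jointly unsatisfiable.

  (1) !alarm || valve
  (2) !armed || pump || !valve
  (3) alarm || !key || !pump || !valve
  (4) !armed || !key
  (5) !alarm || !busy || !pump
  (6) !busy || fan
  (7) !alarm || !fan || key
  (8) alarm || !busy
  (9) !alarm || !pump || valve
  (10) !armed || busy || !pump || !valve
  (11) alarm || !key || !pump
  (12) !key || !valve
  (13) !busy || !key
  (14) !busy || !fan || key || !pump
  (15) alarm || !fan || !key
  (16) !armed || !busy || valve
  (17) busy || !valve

Set busy = False.
  then (busy || !valve) forces valve = False.
  then (!alarm || valve) forces alarm = False.
Set armed = False.
Set key = True.
  then (alarm || !key || !pump) forces pump = False.
  then (alarm || !fan || !key) forces fan = False.
All clauses satisfied.

busy=F, armed=F, key=T, alarm=F, fan=F, valve=F, pump=F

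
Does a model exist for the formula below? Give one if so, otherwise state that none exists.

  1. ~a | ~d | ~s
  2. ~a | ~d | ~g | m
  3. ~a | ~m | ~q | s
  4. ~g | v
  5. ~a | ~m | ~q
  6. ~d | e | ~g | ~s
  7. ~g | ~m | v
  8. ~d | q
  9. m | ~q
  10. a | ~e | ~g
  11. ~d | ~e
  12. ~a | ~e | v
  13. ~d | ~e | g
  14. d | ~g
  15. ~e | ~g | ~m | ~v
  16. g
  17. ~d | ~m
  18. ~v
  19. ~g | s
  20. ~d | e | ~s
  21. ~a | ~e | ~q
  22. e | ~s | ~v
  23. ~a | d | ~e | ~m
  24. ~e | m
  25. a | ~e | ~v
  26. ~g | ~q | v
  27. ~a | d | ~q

Case g = True:
  (~g | v) forces v = True.
  Clause (~v) is falsified — contradiction.
Case g = False:
  Clause (g) is falsified — contradiction.
Both cases fail, so the formula is unsatisfiable.

UNSATISFIABLE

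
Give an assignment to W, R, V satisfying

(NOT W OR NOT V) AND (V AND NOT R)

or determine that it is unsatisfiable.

W = False, R = False, V = True

  NOT W OR NOT V = True
    NOT W = True
    NOT V = False
  V AND NOT R = True
    NOT R = True
Both conjuncts True, so the formula holds.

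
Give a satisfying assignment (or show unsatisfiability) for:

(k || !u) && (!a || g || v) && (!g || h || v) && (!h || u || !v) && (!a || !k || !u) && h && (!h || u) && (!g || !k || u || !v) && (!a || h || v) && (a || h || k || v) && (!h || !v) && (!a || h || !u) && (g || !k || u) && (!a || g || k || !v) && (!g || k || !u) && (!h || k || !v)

u: True; g: True; h: True; a: False; v: False; k: True

Unit clause (h) forces h = True.
In (!h || u) only u is left, so u = True.
In (!h || !v) only !v is left, so v = False.
In (k || !u) only k is left, so k = True.
In (!a || !k || !u) only !a is left, so a = False.
Set g = True.
All clauses satisfied.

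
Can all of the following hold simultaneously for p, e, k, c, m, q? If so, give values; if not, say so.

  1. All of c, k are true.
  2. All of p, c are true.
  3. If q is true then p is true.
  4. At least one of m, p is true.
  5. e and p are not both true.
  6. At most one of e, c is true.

p = True, e = False, k = True, c = True, m = False, q = False

  (1) {c, k}: all 2 true ✓
  (2) {p, c}: all 2 true ✓
  (3) q=F ⇒ p: vacuous ✓
  (4) {m, p}: 1 true — at least one ✓
  (5) e=F, p=T — not both ✓
  (6) {e, c}: 1 true — at most one ✓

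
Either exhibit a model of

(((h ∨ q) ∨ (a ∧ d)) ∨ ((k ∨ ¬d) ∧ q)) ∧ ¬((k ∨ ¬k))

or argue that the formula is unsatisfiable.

No satisfying assignment exists.

The conjunct ¬((k ∨ ¬k)) is unsatisfiable on its own:
  k=F: evaluates to False.
  k=T: evaluates to False.
So the whole conjunction is unsatisfiable.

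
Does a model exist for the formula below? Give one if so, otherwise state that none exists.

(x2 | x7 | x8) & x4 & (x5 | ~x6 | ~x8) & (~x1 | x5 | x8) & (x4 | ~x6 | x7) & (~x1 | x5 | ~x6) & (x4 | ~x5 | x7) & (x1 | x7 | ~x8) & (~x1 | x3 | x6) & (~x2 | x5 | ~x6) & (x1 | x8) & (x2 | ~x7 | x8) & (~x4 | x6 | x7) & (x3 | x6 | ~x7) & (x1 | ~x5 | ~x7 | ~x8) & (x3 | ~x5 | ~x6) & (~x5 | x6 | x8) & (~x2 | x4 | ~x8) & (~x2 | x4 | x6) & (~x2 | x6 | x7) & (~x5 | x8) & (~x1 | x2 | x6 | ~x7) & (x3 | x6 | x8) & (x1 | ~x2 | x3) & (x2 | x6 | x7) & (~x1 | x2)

x1=T, x2=T, x3=T, x4=T, x5=F, x6=F, x7=T, x8=T

Unit clause (x4) forces x4 = True.
Set x1 = True.
  then (~x1 | x2) forces x2 = True.
Try x3 = False:
  (~x1 | x3 | x6) forces x6 = True.
  (~x1 | x5 | ~x6) forces x5 = True.
  clause (x3 | ~x5 | ~x6) is falsified — backtrack.
So x3 = True.
Set x5 = False.
  then (~x1 | x5 | x8) forces x8 = True.
  then (~x1 | x5 | ~x6) forces x6 = False.
  then (~x4 | x6 | x7) forces x7 = True.
All clauses satisfied.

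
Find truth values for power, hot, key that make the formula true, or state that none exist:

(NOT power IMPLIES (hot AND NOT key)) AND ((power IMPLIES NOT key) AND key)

UNSATISFIABLE

Case key = True: the formula simplifies to power AND NOT power.
  power = True: the conjunct NOT power is False.
  power = False: the conjunct power is False.
Case key = False: the conjunct key is False.
Both cases fail — unsatisfiable.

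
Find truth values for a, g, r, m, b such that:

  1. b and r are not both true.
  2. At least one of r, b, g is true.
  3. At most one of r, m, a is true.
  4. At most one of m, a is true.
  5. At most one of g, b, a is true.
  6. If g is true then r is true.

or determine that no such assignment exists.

a: False, g: False, r: False, m: False, b: True

  (1) b=T, r=F — not both ✓
  (2) {r, b, g}: 1 true — at least one ✓
  (3) {r, m, a}: 0 true — at most one ✓
  (4) {m, a}: 0 true — at most one ✓
  (5) {g, b, a}: 1 true — at most one ✓
  (6) g=F ⇒ r: vacuous ✓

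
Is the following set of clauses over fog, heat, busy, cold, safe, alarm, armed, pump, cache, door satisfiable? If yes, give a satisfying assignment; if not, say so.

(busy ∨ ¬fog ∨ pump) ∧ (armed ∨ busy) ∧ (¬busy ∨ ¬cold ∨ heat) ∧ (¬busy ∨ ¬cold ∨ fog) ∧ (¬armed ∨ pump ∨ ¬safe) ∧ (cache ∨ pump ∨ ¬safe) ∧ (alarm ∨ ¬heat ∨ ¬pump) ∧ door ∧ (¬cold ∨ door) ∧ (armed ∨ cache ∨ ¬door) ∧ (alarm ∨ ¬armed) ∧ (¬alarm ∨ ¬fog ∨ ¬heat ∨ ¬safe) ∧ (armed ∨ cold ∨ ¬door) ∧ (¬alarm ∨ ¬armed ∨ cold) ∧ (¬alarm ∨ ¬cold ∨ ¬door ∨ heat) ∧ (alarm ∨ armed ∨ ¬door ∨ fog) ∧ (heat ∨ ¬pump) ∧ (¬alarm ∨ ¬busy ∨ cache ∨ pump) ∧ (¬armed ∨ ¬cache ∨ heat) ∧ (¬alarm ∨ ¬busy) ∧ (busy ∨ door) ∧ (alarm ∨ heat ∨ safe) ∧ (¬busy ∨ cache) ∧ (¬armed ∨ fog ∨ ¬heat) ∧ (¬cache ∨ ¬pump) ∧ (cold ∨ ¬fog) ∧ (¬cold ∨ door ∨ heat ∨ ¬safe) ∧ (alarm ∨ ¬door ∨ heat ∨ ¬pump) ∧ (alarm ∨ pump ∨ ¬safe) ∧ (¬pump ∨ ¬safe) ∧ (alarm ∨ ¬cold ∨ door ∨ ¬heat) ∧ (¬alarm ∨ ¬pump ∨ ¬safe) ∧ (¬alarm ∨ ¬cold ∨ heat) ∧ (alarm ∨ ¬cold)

fog: True, heat: True, busy: False, cold: True, safe: False, alarm: True, armed: True, pump: True, cache: False, door: True

Unit clause (door) forces door = True.
Set fog = True.
  then (cold ∨ ¬fog) forces cold = True.
  then (alarm ∨ ¬cold) forces alarm = True.
  then (¬alarm ∨ ¬cold ∨ ¬door ∨ heat) forces heat = True.
  then (¬alarm ∨ ¬busy) forces busy = False.
  then (busy ∨ ¬fog ∨ pump) forces pump = True.
  then (armed ∨ busy) forces armed = True.
  then (¬alarm ∨ ¬fog ∨ ¬heat ∨ ¬safe) forces safe = False.
  then (¬cache ∨ ¬pump) forces cache = False.
All clauses satisfied.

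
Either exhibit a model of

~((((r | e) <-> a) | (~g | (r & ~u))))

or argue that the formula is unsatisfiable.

u=T, r=T, g=T, a=F, e=T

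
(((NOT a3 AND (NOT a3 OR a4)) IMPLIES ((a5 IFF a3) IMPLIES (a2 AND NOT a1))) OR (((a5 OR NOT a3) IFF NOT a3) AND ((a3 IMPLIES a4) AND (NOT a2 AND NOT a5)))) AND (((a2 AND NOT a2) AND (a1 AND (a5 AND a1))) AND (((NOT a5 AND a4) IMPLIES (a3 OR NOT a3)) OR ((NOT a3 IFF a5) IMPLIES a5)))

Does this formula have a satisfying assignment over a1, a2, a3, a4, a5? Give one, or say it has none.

Case a2 = True: the conjunct NOT a2 is False.
Case a2 = False: the conjunct a2 is False.
Both cases fail — unsatisfiable.

The formula is unsatisfiable.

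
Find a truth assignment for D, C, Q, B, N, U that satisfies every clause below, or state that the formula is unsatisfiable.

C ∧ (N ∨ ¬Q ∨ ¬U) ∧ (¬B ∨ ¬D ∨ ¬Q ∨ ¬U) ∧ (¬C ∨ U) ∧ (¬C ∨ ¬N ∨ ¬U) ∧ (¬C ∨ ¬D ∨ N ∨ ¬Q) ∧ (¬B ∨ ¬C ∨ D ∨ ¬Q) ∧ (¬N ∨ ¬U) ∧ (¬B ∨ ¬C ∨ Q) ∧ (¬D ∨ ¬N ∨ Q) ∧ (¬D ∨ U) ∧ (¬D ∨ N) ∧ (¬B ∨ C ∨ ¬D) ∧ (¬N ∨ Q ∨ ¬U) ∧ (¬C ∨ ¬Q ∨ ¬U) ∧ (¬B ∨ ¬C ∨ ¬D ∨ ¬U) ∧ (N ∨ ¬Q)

Unit clause (C) forces C = True.
In (¬C ∨ U) only U is left, so U = True.
In (¬C ∨ ¬N ∨ ¬U) only ¬N is left, so N = False.
In (¬D ∨ N) only ¬D is left, so D = False.
In (¬C ∨ ¬Q ∨ ¬U) only ¬Q is left, so Q = False.
In (¬B ∨ ¬C ∨ Q) only ¬B is left, so B = False.
All clauses satisfied.

D = False, C = True, Q = False, B = False, N = False, U = True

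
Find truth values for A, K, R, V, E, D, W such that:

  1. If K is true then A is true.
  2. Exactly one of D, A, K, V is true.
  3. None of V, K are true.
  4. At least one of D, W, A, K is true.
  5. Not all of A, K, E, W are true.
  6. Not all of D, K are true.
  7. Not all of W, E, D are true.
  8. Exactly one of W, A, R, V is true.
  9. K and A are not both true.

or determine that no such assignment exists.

A: False, K: False, R: False, V: False, E: False, D: True, W: True

  (1) K=F ⇒ A: vacuous ✓
  (2) {D, A, K, V}: 1 true — exactly one ✓
  (3) {V, K}: 0 true — none ✓
  (4) {D, W, A, K}: 2 true — at least one ✓
  (5) {A, K, E, W}: 1/4 true — not all ✓
  (6) {D, K}: 1/2 true — not all ✓
  (7) {W, E, D}: 2/3 true — not all ✓
  (8) {W, A, R, V}: 1 true — exactly one ✓
  (9) K=F, A=F — not both ✓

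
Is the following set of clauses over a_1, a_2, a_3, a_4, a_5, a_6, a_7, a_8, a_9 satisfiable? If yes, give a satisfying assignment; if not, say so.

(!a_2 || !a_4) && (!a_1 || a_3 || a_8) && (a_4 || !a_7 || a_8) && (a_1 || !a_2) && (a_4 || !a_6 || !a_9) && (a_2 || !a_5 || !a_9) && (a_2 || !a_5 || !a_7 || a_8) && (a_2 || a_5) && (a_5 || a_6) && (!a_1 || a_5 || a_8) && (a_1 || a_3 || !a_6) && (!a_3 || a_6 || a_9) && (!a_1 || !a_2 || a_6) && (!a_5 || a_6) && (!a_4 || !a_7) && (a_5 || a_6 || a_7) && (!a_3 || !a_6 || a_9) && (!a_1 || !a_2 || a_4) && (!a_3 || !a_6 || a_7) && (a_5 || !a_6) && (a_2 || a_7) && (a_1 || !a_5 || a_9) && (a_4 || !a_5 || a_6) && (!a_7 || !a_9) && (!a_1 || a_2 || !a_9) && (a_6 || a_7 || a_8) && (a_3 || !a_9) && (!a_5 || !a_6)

Case a_6 = True:
  (a_5 || !a_6) forces a_5 = True.
  Clause (!a_5 || !a_6) is falsified — contradiction.
Case a_6 = False:
  (a_5 || a_6) forces a_5 = True.
  Clause (!a_5 || a_6) is falsified — contradiction.
Both cases fail, so the formula is unsatisfiable.

The formula is unsatisfiable.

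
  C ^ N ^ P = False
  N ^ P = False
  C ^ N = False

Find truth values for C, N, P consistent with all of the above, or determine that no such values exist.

C: False, N: False, P: False

C ^ N ^ P = F ^ F ^ F = False ✓
N ^ P = F ^ F = False ✓
C ^ N = F ^ F = False ✓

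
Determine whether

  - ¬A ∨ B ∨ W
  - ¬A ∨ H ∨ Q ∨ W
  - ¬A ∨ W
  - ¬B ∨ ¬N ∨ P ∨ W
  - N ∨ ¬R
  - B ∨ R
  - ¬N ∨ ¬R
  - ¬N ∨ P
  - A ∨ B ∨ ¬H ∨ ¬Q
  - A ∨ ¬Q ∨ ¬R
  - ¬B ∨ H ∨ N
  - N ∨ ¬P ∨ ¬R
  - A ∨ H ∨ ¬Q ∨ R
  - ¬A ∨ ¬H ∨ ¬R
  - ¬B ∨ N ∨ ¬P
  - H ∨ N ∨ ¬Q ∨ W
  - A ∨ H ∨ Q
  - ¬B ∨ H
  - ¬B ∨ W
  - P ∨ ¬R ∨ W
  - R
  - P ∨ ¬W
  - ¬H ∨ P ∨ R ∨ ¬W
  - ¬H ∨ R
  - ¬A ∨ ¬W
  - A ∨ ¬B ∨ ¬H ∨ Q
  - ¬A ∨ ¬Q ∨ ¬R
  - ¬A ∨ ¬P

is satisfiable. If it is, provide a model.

Case R = True:
  (N ∨ ¬R) forces N = True.
  Clause (¬N ∨ ¬R) is falsified — contradiction.
Case R = False:
  Clause (R) is falsified — contradiction.
Both cases fail, so the formula is unsatisfiable.

The formula is unsatisfiable.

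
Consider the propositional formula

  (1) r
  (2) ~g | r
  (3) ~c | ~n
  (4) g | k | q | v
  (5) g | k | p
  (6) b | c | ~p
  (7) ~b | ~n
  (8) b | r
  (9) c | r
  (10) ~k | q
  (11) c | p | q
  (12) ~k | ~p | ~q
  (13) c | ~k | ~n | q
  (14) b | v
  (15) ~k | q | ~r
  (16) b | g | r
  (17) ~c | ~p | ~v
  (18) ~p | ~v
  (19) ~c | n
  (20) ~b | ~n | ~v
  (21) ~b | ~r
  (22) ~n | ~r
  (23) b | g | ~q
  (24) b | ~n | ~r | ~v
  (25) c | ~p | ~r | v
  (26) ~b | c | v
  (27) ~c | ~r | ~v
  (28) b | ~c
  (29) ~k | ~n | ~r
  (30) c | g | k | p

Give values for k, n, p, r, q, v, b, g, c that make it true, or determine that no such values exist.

k = False; n = False; p = False; r = True; q = True; v = True; b = False; g = True; c = False

Unit clause (r) forces r = True.
In (~b | ~r) only ~b is left, so b = False.
In (~n | ~r) only ~n is left, so n = False.
In (b | ~c) only ~c is left, so c = False.
In (b | c | ~p) only ~p is left, so p = False.
In (c | p | q) only q is left, so q = True.
In (b | v) only v is left, so v = True.
In (b | g | ~q) only g is left, so g = True.
Set k = False.
All clauses satisfied.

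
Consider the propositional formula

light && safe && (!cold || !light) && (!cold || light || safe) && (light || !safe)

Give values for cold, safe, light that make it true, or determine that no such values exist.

Unit clause (light) forces light = True.
Unit clause (safe) forces safe = True.
In (!cold || !light) only !cold is left, so cold = False.
Check each clause:
  (light): light holds.
  (safe): safe holds.
  (!cold || !light): !cold holds.
  (!cold || light || safe): !cold holds.
  (light || !safe): light holds.
All clauses satisfied.

cold=F, safe=T, light=T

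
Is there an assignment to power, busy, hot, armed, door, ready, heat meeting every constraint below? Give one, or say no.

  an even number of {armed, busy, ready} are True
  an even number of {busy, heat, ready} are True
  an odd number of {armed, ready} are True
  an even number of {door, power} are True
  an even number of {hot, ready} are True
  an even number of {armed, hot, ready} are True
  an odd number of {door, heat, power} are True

Adding constraints 1, 2, 4, 5, 6, 7 mod 2: every variable appears an even number of times on the left, so the left side is 0.
But the right sides sum to 1 (mod 2). 0 ≠ 1 — the system is inconsistent.

No satisfying assignment exists.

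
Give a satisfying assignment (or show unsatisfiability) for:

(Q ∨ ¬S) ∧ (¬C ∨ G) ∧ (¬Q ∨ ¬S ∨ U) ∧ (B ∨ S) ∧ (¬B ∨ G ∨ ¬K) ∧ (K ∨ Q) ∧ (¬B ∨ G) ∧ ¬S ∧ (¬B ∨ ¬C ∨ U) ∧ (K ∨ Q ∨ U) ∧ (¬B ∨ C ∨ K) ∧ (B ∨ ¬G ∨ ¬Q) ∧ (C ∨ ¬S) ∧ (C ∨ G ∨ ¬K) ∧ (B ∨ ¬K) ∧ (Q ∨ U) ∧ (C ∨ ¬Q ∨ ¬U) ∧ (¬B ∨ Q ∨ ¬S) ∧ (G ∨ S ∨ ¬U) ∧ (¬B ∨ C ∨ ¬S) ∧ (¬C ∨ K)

C=T, B=T, U=T, K=T, S=F, G=T, Q=F

Unit clause (¬S) forces S = False.
In (B ∨ S) only B is left, so B = True.
In (¬B ∨ G) only G is left, so G = True.
Set C = True.
  then (¬B ∨ ¬C ∨ U) forces U = True.
  then (¬C ∨ K) forces K = True.
Set Q = False.
All clauses satisfied.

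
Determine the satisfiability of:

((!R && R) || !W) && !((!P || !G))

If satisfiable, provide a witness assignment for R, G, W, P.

R = False; G = True; W = False; P = True

  (!R && R) || !W = True
    !R && R = False
      !R = True
    !W = True
  !((!P || !G)) = True
    !P || !G = False
      !P = False
      !G = False
Both conjuncts True, so the formula holds.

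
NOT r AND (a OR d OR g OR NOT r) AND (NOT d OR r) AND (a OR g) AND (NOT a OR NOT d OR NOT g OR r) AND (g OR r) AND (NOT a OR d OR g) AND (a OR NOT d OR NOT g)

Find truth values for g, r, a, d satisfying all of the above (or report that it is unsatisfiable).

g = True; r = False; a = False; d = False

Unit clause (NOT r) forces r = False.
In (NOT d OR r) only NOT d is left, so d = False.
In (g OR r) only g is left, so g = True.
Set a = False.
Check each clause:
  (NOT r): NOT r holds.
  (a OR d OR g OR NOT r): g holds.
  (NOT d OR r): NOT d holds.
  (a OR g): g holds.
  (NOT a OR NOT d OR NOT g OR r): NOT a holds.
  (g OR r): g holds.
  (NOT a OR d OR g): NOT a holds.
  (a OR NOT d OR NOT g): NOT d holds.
All clauses satisfied.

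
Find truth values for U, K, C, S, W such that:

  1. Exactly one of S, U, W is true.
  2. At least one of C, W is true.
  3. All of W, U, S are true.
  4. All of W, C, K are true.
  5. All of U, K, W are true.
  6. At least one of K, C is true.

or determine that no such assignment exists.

Case U = True:
  (1) with U=T forces S = False.
  Constraint (3) is violated (S=F) — contradiction.
Case U = False:
  Constraint (3) is violated (U=F) — contradiction.
Both cases fail — unsatisfiable.

Unsatisfiable — no assignment works.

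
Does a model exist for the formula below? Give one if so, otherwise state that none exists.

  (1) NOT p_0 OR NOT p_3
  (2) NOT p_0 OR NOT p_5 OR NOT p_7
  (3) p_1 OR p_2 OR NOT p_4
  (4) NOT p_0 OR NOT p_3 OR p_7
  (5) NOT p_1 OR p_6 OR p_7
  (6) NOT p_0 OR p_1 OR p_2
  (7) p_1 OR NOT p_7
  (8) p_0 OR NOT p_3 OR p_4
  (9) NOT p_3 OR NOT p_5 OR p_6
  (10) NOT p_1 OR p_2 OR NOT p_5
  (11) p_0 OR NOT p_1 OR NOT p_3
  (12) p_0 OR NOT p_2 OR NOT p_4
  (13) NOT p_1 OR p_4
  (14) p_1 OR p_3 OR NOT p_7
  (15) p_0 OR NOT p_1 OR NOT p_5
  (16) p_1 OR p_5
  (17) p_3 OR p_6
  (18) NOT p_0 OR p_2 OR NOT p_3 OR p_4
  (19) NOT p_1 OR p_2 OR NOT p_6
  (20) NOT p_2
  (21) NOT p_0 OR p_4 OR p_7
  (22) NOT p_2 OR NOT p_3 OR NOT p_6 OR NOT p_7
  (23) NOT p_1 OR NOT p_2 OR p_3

p_0 = False, p_1 = False, p_2 = False, p_3 = False, p_4 = False, p_5 = True, p_6 = True, p_7 = False

Unit clause (NOT p_2) forces p_2 = False.
Set p_0 = False.
Try p_1 = True:
  (NOT p_1 OR p_2 OR NOT p_5) forces p_5 = False.
  (p_0 OR NOT p_1 OR NOT p_3) forces p_3 = False.
  (NOT p_1 OR p_4) forces p_4 = True.
  (p_3 OR p_6) forces p_6 = True.
  clause (NOT p_1 OR p_2 OR NOT p_6) is falsified — backtrack.
So p_1 = False.
  then (p_1 OR p_2 OR NOT p_4) forces p_4 = False.
  then (p_1 OR NOT p_7) forces p_7 = False.
  then (p_0 OR NOT p_3 OR p_4) forces p_3 = False.
  then (p_1 OR p_5) forces p_5 = True.
  then (p_3 OR p_6) forces p_6 = True.
All clauses satisfied.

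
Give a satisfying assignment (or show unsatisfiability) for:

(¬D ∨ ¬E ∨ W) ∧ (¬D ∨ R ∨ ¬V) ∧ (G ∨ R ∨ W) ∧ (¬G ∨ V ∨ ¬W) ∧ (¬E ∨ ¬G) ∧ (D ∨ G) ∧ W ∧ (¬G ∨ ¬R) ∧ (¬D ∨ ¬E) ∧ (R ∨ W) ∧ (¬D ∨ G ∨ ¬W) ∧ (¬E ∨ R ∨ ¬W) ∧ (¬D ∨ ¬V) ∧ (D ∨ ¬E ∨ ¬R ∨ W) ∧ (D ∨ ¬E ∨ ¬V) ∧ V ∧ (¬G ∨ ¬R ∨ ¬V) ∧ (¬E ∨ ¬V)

E = False, R = False, D = False, W = True, G = True, V = True

Unit clause (W) forces W = True.
Unit clause (V) forces V = True.
In (¬E ∨ ¬V) only ¬E is left, so E = False.
In (¬D ∨ ¬V) only ¬D is left, so D = False.
In (D ∨ G) only G is left, so G = True.
In (¬G ∨ ¬R) only ¬R is left, so R = False.
All clauses satisfied.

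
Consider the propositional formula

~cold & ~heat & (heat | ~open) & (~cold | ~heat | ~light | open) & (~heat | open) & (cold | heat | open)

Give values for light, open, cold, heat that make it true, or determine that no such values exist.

Case cold = True:
  Clause (~cold) is falsified — contradiction.
Case cold = False:
  (~heat) forces heat = False.
  (heat | ~open) forces open = False.
  Clause (cold | heat | open) is falsified — contradiction.
Both cases fail, so the formula is unsatisfiable.

Unsatisfiable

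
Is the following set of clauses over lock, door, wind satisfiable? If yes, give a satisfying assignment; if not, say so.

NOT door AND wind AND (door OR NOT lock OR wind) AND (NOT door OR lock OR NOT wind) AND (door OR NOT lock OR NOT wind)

lock = False, door = False, wind = True

Unit clause (NOT door) forces door = False.
Unit clause (wind) forces wind = True.
In (door OR NOT lock OR NOT wind) only NOT lock is left, so lock = False.
Check each clause:
  (NOT door): NOT door holds.
  (wind): wind holds.
  (door OR NOT lock OR wind): NOT lock holds.
  (NOT door OR lock OR NOT wind): NOT door holds.
  (door OR NOT lock OR NOT wind): NOT lock holds.
All clauses satisfied.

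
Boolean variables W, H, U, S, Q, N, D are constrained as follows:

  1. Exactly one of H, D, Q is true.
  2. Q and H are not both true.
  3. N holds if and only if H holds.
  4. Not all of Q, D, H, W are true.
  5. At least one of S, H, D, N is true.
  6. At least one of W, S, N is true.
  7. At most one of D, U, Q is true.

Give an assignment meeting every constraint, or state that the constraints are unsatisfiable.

W: False, H: True, U: False, S: False, Q: False, N: True, D: False

  (1) {H, D, Q}: 1 true — exactly one ✓
  (2) Q=F, H=T — not both ✓
  (3) N=T, H=T — same ✓
  (4) {Q, D, H, W}: 1/4 true — not all ✓
  (5) {S, H, D, N}: 2 true — at least one ✓
  (6) {W, S, N}: 1 true — at least one ✓
  (7) {D, U, Q}: 0 true — at most one ✓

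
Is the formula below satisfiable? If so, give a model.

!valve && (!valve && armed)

armed = True, valve = False

  !valve = True
  !valve && armed = True
    !valve = True
Both conjuncts True, so the formula holds.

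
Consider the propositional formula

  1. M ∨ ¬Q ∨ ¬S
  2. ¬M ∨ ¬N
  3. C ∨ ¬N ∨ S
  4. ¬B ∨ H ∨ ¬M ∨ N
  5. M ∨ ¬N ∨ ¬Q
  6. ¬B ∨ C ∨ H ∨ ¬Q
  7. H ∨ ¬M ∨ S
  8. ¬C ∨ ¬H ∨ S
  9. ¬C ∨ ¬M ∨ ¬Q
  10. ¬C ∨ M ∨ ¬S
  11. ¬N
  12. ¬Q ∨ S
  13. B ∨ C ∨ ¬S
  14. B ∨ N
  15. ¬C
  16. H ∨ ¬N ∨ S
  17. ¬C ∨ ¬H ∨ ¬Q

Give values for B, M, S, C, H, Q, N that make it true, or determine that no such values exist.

B=T, M=F, S=F, C=F, H=T, Q=F, N=F

Unit clause (¬N) forces N = False.
In (B ∨ N) only B is left, so B = True.
Unit clause (¬C) forces C = False.
Set M = False.
Set S = False.
  then (¬Q ∨ S) forces Q = False.
Set H = True.
All clauses satisfied.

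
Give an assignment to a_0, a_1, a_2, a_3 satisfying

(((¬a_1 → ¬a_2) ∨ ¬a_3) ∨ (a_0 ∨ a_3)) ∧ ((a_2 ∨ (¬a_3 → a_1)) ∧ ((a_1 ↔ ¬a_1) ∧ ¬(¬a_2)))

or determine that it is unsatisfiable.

The formula is unsatisfiable.

The conjunct a_1 ↔ ¬a_1 is unsatisfiable on its own:
  a_1=F: evaluates to False.
  a_1=T: evaluates to False.
So the whole conjunction is unsatisfiable.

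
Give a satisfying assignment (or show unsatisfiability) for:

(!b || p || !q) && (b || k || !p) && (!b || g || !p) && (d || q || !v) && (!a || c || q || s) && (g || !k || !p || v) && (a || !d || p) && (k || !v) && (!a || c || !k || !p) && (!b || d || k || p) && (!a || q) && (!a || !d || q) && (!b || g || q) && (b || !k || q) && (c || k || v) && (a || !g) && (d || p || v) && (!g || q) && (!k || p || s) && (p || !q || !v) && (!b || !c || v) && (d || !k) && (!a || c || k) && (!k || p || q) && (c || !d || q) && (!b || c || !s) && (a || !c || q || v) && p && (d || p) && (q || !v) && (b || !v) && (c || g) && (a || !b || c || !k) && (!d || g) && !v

c = True, b = False, p = True, g = True, a = True, d = True, s = True, q = True, v = False, k = True

Unit clause (p) forces p = True.
Unit clause (!v) forces v = False.
Try c = False:
  (c || k || v) forces k = True.
  (g || !k || !p || v) forces g = True.
  (!a || c || !k || !p) forces a = False.
  clause (a || !g) is falsified — backtrack.
So c = True.
  then (!b || !c || v) forces b = False.
  then (b || k || !p) forces k = True.
  then (g || !k || !p || v) forces g = True.
  then (b || !k || q) forces q = True.
  then (a || !g) forces a = True.
  then (d || !k) forces d = True.
Set s = True.
All clauses satisfied.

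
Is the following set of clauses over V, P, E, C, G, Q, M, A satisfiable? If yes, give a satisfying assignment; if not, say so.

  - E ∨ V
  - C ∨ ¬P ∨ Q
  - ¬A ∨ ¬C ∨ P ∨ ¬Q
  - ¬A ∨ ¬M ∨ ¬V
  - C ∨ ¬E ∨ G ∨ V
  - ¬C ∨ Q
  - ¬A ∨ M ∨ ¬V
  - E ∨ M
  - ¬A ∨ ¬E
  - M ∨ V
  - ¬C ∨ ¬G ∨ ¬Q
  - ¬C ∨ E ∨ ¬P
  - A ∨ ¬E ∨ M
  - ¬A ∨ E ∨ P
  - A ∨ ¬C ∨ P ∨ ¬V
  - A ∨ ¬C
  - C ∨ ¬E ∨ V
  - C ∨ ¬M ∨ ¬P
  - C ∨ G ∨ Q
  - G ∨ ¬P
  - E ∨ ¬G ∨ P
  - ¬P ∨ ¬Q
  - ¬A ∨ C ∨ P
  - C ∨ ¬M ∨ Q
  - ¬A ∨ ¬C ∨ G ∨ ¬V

V = True, P = False, E = True, C = False, G = False, Q = True, M = True, A = False

Set V = True.
Set P = False.
Set E = True.
  then (¬A ∨ ¬E) forces A = False.
  then (A ∨ ¬E ∨ M) forces M = True.
  then (A ∨ ¬C ∨ P ∨ ¬V) forces C = False.
  then (C ∨ ¬M ∨ Q) forces Q = True.
Set G = False.
All clauses satisfied.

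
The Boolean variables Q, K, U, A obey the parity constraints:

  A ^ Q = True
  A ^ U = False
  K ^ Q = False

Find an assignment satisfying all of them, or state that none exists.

Q: True, K: True, U: False, A: False

A ^ Q = F ^ T = True ✓
A ^ U = F ^ F = False ✓
K ^ Q = T ^ T = False ✓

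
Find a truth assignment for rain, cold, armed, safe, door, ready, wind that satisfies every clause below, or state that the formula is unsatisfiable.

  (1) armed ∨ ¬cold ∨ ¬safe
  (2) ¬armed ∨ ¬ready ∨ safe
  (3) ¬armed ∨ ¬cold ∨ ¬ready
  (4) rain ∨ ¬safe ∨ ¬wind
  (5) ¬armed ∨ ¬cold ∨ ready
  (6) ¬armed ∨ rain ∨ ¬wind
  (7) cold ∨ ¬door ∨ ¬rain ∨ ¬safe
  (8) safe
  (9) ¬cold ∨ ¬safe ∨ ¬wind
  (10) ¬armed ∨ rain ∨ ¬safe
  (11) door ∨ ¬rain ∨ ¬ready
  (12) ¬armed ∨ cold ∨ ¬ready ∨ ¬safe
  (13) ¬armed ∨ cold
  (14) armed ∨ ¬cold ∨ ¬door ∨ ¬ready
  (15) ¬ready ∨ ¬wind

rain=F, cold=F, armed=F, safe=T, door=T, ready=T, wind=F

Unit clause (safe) forces safe = True.
Set rain = False.
  then (rain ∨ ¬safe ∨ ¬wind) forces wind = False.
  then (¬armed ∨ rain ∨ ¬safe) forces armed = False.
  then (armed ∨ ¬cold ∨ ¬safe) forces cold = False.
Set door = True.
Set ready = True.
All clauses satisfied.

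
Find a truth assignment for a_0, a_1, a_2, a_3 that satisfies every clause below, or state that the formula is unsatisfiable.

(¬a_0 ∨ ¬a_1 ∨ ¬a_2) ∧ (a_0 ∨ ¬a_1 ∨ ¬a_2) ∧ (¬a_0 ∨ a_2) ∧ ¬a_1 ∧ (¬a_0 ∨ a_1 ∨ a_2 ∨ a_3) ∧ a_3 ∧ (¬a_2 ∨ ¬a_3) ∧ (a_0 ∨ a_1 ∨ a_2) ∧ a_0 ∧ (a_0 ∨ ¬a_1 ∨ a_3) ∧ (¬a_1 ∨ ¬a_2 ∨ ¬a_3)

Case a_0 = True:
  (¬a_0 ∨ a_2) forces a_2 = True.
  (¬a_0 ∨ ¬a_1 ∨ ¬a_2) forces a_1 = False.
  (a_3) forces a_3 = True.
  Clause (¬a_2 ∨ ¬a_3) is falsified — contradiction.
Case a_0 = False:
  Clause (a_0) is falsified — contradiction.
Both cases fail, so the formula is unsatisfiable.

Unsatisfiable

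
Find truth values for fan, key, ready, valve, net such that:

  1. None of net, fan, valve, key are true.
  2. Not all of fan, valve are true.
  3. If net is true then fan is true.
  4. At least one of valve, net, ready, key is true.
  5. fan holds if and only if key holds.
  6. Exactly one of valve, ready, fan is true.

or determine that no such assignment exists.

fan=F, key=F, ready=T, valve=F, net=F

  (1) {net, fan, valve, key}: 0 true — none ✓
  (2) {fan, valve}: 0/2 true — not all ✓
  (3) net=F ⇒ fan: vacuous ✓
  (4) {valve, net, ready, key}: 1 true — at least one ✓
  (5) fan=F, key=F — same ✓
  (6) {valve, ready, fan}: 1 true — exactly one ✓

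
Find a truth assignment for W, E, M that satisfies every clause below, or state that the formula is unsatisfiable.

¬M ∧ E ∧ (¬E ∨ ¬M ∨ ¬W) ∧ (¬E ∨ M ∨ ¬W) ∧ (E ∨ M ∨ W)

Unit clause (¬M) forces M = False.
Unit clause (E) forces E = True.
In (¬E ∨ M ∨ ¬W) only ¬W is left, so W = False.
All clauses satisfied.

W = False; E = True; M = False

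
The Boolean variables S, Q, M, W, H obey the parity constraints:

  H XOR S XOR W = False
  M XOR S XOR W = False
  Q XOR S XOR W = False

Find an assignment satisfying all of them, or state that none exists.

S = False, Q = True, M = True, W = True, H = True

H XOR S XOR W = T XOR F XOR T = False ✓
M XOR S XOR W = T XOR F XOR T = False ✓
Q XOR S XOR W = T XOR F XOR T = False ✓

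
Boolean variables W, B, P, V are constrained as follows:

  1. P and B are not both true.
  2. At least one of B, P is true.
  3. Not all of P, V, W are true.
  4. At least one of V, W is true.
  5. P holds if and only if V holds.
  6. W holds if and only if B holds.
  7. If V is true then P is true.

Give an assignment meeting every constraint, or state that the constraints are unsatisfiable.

W: True; B: True; P: False; V: False

  (1) P=F, B=T — not both ✓
  (2) {B, P}: 1 true — at least one ✓
  (3) {P, V, W}: 1/3 true — not all ✓
  (4) {V, W}: 1 true — at least one ✓
  (5) P=F, V=F — same ✓
  (6) W=T, B=T — same ✓
  (7) V=F ⇒ P: vacuous ✓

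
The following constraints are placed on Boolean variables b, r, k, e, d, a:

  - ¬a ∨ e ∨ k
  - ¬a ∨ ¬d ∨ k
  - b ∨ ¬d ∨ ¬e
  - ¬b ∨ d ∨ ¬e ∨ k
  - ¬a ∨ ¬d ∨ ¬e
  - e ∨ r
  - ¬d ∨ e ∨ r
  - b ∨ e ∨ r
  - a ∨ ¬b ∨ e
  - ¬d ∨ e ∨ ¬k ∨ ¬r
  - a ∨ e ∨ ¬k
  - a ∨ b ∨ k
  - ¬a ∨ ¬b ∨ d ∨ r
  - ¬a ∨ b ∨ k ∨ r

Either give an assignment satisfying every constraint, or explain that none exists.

b: False, r: True, k: True, e: True, d: False, a: False

Set b = False.
Set r = True.
Set k = True.
Set e = True.
  then (b ∨ ¬d ∨ ¬e) forces d = False.
Set a = False.
All clauses satisfied.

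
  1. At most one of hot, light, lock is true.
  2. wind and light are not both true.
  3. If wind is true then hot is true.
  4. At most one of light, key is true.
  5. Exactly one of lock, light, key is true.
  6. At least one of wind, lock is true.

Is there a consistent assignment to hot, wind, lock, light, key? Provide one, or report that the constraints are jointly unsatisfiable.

hot = False; wind = False; lock = True; light = False; key = False

  (1) {hot, light, lock}: 1 true — at most one ✓
  (2) wind=F, light=F — not both ✓
  (3) wind=F ⇒ hot: vacuous ✓
  (4) {light, key}: 0 true — at most one ✓
  (5) {lock, light, key}: 1 true — exactly one ✓
  (6) {wind, lock}: 1 true — at least one ✓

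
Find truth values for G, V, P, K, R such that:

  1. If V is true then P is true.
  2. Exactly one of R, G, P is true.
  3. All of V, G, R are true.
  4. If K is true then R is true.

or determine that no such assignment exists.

Unsatisfiable

Case G = True:
  (2) with G=T forces R = False.
  Constraint (3) is violated (R=F) — contradiction.
Case G = False:
  Constraint (3) is violated (G=F) — contradiction.
Both cases fail — unsatisfiable.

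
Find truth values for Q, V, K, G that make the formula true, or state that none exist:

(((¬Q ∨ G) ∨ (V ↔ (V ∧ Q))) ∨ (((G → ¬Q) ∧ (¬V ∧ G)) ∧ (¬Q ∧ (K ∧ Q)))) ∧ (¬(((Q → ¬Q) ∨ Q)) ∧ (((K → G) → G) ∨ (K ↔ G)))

The conjunct ¬(((Q → ¬Q) ∨ Q)) is unsatisfiable on its own:
  Q=F: evaluates to False.
  Q=T: evaluates to False.
So the whole conjunction is unsatisfiable.

No satisfying assignment exists.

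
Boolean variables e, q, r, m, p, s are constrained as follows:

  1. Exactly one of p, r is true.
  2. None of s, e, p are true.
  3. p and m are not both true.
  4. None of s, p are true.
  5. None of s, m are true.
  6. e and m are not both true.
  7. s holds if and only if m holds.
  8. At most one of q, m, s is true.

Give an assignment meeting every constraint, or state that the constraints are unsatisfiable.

e = False, q = True, r = True, m = False, p = False, s = False

  (1) {p, r}: 1 true — exactly one ✓
  (2) {s, e, p}: 0 true — none ✓
  (3) p=F, m=F — not both ✓
  (4) {s, p}: 0 true — none ✓
  (5) {s, m}: 0 true — none ✓
  (6) e=F, m=F — not both ✓
  (7) s=F, m=F — same ✓
  (8) {q, m, s}: 1 true — at most one ✓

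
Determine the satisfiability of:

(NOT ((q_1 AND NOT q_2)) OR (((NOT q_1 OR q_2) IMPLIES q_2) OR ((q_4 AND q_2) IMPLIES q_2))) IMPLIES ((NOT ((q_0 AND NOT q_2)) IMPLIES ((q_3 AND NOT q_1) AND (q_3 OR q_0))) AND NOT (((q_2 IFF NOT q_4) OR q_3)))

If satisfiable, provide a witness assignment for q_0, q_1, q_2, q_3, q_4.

q_0 = True, q_1 = True, q_2 = False, q_3 = False, q_4 = False

  (NOT ((q_1 AND NOT q_2)) OR (((NOT q_1 OR q_2) IMPLIES q_2) OR ((q_4 AND q_2) IMPLIES q_2))) IMPLIES ((NOT ((q_0 AND NOT q_2)) IMPLIES ((q_3 AND NOT q_1) AND (q_3 OR q_0))) AND NOT (((q_2 IFF NOT q_4) OR q_3))) = True
    NOT ((q_1 AND NOT q_2)) OR (((NOT q_1 OR q_2) IMPLIES q_2) OR ((q_4 AND q_2) IMPLIES q_2)) = True
      NOT ((q_1 AND NOT q_2)) = False
        q_1 AND NOT q_2 = True
          NOT q_2 = True
      ((NOT q_1 OR q_2) IMPLIES q_2) OR ((q_4 AND q_2) IMPLIES q_2) = True
        (NOT q_1 OR q_2) IMPLIES q_2 = True
          NOT q_1 OR q_2 = False
            NOT q_1 = False
        (q_4 AND q_2) IMPLIES q_2 = True
          q_4 AND q_2 = False
    (NOT ((q_0 AND NOT q_2)) IMPLIES ((q_3 AND NOT q_1) AND (q_3 OR q_0))) AND NOT (((q_2 IFF NOT q_4) OR q_3)) = True
      NOT ((q_0 AND NOT q_2)) IMPLIES ((q_3 AND NOT q_1) AND (q_3 OR q_0)) = True
        NOT ((q_0 AND NOT q_2)) = False
          q_0 AND NOT q_2 = True
            NOT q_2 = True
        (q_3 AND NOT q_1) AND (q_3 OR q_0) = False
          q_3 AND NOT q_1 = False
            NOT q_1 = False
          q_3 OR q_0 = True
      NOT (((q_2 IFF NOT q_4) OR q_3)) = True
        (q_2 IFF NOT q_4) OR q_3 = False
          q_2 IFF NOT q_4 = False
            NOT q_4 = True
The formula evaluates to True.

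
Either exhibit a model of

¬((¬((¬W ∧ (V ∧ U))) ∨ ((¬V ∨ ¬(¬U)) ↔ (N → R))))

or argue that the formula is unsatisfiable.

N: True, W: False, V: True, U: True, R: False

  ¬((¬((¬W ∧ (V ∧ U))) ∨ ((¬V ∨ ¬(¬U)) ↔ (N → R)))) = True
    ¬((¬W ∧ (V ∧ U))) ∨ ((¬V ∨ ¬(¬U)) ↔ (N → R)) = False
      ¬((¬W ∧ (V ∧ U))) = False
        ¬W ∧ (V ∧ U) = True
          ¬W = True
          V ∧ U = True
      (¬V ∨ ¬(¬U)) ↔ (N → R) = False
        ¬V ∨ ¬(¬U) = True
          ¬V = False
          ¬(¬U) = True
            ¬U = False
        N → R = False
The formula evaluates to True.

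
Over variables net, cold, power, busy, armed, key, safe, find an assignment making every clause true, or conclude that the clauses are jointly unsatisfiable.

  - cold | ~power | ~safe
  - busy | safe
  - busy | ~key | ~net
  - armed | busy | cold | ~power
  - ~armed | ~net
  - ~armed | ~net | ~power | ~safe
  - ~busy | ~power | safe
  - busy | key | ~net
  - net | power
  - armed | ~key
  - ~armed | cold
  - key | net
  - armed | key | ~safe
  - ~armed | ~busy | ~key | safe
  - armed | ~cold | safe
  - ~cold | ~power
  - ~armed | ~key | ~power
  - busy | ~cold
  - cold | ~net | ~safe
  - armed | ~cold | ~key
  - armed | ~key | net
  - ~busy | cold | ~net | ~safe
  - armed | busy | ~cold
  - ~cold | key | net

Try net = False:
  (net | power) forces power = True.
  (key | net) forces key = True.
  (armed | ~key) forces armed = True.
  clause (~armed | ~key | ~power) is falsified — backtrack.
So net = True.
  then (~armed | ~net) forces armed = False.
  then (armed | ~key) forces key = False.
  then (armed | key | ~safe) forces safe = False.
  then (armed | ~cold | safe) forces cold = False.
  then (busy | safe) forces busy = True.
  then (~busy | ~power | safe) forces power = False.
All clauses satisfied.

net: True; cold: False; power: False; busy: True; armed: False; key: False; safe: False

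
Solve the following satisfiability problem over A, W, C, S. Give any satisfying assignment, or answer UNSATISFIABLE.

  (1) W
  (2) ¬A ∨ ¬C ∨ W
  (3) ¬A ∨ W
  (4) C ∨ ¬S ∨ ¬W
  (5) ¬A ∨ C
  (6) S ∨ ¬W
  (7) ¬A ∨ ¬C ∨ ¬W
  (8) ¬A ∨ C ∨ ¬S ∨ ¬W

Unit clause (W) forces W = True.
In (S ∨ ¬W) only S is left, so S = True.
In (C ∨ ¬S ∨ ¬W) only C is left, so C = True.
In (¬A ∨ ¬C ∨ ¬W) only ¬A is left, so A = False.
Check each clause:
  (W): W holds.
  (¬A ∨ ¬C ∨ W): ¬A holds.
  (¬A ∨ W): ¬A holds.
  (C ∨ ¬S ∨ ¬W): C holds.
  (¬A ∨ C): ¬A holds.
  (S ∨ ¬W): S holds.
  (¬A ∨ ¬C ∨ ¬W): ¬A holds.
  (¬A ∨ C ∨ ¬S ∨ ¬W): ¬A holds.
All clauses satisfied.

A = False, W = True, C = True, S = True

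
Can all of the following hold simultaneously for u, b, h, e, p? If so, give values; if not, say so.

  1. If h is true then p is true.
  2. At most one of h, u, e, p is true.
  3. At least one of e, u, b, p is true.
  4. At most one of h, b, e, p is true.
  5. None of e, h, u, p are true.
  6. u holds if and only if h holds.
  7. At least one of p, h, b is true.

u: False, b: True, h: False, e: False, p: False

  (1) h=F ⇒ p: vacuous ✓
  (2) {h, u, e, p}: 0 true — at most one ✓
  (3) {e, u, b, p}: 1 true — at least one ✓
  (4) {h, b, e, p}: 1 true — at most one ✓
  (5) {e, h, u, p}: 0 true — none ✓
  (6) u=F, h=F — same ✓
  (7) {p, h, b}: 1 true — at least one ✓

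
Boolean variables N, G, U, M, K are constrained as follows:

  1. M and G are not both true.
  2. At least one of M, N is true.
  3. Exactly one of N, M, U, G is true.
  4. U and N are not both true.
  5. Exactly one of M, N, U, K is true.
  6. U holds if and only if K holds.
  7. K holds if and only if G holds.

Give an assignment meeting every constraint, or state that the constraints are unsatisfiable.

N = True, G = False, U = False, M = False, K = False

  (1) M=F, G=F — not both ✓
  (2) {M, N}: 1 true — at least one ✓
  (3) {N, M, U, G}: 1 true — exactly one ✓
  (4) U=F, N=T — not both ✓
  (5) {M, N, U, K}: 1 true — exactly one ✓
  (6) U=F, K=F — same ✓
  (7) K=F, G=F — same ✓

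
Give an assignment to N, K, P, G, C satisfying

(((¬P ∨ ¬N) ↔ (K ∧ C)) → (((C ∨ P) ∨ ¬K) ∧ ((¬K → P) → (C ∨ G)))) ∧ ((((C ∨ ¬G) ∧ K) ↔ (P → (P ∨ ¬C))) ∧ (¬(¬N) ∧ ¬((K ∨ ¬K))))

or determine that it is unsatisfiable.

The conjunct ¬((K ∨ ¬K)) is unsatisfiable on its own:
  K=F: evaluates to False.
  K=T: evaluates to False.
So the whole conjunction is unsatisfiable.

No satisfying assignment exists.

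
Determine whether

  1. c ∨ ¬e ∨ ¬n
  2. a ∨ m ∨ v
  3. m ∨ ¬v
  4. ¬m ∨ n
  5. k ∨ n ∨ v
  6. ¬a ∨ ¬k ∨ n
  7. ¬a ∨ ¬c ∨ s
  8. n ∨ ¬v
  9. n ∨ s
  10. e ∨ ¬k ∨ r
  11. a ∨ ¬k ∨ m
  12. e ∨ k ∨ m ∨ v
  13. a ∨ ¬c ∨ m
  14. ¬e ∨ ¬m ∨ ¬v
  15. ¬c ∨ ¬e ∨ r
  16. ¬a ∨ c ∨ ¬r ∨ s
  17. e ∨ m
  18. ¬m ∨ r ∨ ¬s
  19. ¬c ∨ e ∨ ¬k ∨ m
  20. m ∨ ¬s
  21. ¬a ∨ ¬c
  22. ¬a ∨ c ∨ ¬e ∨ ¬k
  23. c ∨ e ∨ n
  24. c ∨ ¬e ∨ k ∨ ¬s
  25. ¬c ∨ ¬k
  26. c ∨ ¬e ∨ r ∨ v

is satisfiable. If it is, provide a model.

e = False; m = True; r = True; n = True; v = False; k = False; s = False; c = False; a = False

Set e = False.
  then (e ∨ m) forces m = True.
  then (¬m ∨ n) forces n = True.
Set r = True.
Set v = False.
Set k = False.
Set s = False.
Set c = False.
  then (¬a ∨ c ∨ ¬r ∨ s) forces a = False.
All clauses satisfied.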